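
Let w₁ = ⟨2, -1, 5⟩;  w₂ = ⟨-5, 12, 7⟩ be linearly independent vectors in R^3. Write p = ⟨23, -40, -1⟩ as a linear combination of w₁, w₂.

p = 4w₁ - 3w₂

Set up the augmented matrix [w₁ | w₂ | p] and row-reduce.
Row-reducing the augmented matrix gives the unique coefficients (α₁, α₂) = (4, -3).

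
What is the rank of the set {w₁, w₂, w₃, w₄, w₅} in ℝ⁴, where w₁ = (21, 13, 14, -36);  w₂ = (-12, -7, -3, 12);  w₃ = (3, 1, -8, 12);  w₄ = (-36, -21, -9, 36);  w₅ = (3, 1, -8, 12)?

Put the 4×5 matrix [w₁|w₂|w₃|w₄|w₅] into echelon form.
Reduction leaves 2 leading entries, giving rank 2.
(With 5 elements in a 4-dimensional space the rank is at most 4.)

2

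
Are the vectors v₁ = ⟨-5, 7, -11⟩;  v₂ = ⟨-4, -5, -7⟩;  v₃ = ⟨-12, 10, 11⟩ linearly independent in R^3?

linearly independent

Form the 3×3 matrix with these as columns; its determinant is 1921.
A nonzero determinant means the columns are linearly independent.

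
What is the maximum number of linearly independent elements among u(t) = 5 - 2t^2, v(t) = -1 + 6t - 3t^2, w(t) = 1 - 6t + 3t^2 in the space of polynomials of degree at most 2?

2

Use coordinates relative to {1, t, t^2}.
Row-reduce the 3×3 matrix with these as rows.
Reduction leaves 2 leading entries, giving rank 2.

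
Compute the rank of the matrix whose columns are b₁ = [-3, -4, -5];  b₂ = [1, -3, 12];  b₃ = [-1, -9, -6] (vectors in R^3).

rank 3

Form the matrix with b₁, b₂, b₃ as columns and reduce.
Reduction leaves 3 leading entries, giving rank 3.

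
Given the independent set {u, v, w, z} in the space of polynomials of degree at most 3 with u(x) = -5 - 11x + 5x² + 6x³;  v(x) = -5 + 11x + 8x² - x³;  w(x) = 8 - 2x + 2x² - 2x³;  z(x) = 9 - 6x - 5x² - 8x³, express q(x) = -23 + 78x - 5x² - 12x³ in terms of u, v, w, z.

Work in coordinates with respect to the standard basis {1, x, …, x³}.
Write q = α₁u + … + α₄z and equate components.
Back-substitution yields (α₁, …, α₄) = (-4, 2, -3, -1).

q = -4u + 2v - 3w - z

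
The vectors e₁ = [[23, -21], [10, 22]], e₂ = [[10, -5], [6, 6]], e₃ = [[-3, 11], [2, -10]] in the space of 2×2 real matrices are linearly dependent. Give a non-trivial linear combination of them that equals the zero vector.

e₁ - 2e₂ + e₃ = 0

Pass to coordinate vectors relative to the basis {E₁₁, E₁₂, E₂₁, E₂₂}.
Set up α₁e₁ + … + α₃e₃ = 0 and solve the homogeneous system.
The free variable yields coefficients (1, -2, 1) (any nonzero multiple also works).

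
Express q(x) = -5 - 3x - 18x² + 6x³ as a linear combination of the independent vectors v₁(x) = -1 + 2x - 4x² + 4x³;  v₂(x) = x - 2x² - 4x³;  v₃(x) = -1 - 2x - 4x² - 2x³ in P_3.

Identify each element with its coordinate vector in ℝ⁴ via {1, x, …, x³}.
Since v₁, v₂, v₃ are independent, the coefficients expressing q are uniquely determined by a linear system.
The system has the unique solution (a₁, a₂, a₃) = (2, -1, 3).

q = 2v₁ - v₂ + 3v₃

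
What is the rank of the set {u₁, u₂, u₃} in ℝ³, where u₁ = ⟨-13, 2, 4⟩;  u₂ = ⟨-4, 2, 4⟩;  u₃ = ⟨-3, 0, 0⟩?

Row-reduce the 3×3 matrix with these as rows.
Exactly 2 pivots survive; hence the rank is 2.

rank 2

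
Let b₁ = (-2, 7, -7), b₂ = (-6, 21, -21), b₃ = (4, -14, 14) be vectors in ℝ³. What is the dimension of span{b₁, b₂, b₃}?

dim = 1

Row-reduce the 3×3 matrix with these as rows.
There is 1 pivot column, so rank = 1.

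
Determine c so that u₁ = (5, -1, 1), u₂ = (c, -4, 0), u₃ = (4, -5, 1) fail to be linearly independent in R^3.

The set is linearly dependent precisely when det[u₁; u₂; u₃] = 0.
Expanding, det = -4*c - 4.
Setting this to zero gives c = -1.

c = -1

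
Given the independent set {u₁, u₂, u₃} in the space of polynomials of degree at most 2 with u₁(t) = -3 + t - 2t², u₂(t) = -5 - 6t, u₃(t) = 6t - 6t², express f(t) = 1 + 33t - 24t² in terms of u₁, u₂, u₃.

f = 3u₁ - 2u₂ + 3u₃

Take coordinate vectors relative to {1, t, t²}.
Since u₁, u₂, u₃ are independent, the coefficients expressing f are uniquely determined by a linear system.
The system has the unique solution (c₁, c₂, c₃) = (3, -2, 3).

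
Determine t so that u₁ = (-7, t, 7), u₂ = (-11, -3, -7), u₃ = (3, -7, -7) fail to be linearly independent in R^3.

t = 57/7

The vectors are dependent exactly when the determinant of the matrix with rows u₁, u₂, u₃ vanishes.
Cofactor expansion gives det = 798 - 98*t.
Setting this to zero gives t = 57/7.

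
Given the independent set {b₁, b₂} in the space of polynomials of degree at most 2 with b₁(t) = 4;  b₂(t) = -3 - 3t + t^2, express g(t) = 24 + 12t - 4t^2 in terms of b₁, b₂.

Take coordinate vectors relative to {1, t, t^2}.
Solve the system with b₁, b₂ as columns and g as the right-hand side.
Row-reducing the augmented matrix gives the unique coefficients (α₁, α₂) = (3, -4).

g = 3b₁ - 4b₂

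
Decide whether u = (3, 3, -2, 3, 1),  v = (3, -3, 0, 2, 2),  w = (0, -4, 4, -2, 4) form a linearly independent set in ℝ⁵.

linearly independent

Row-reduce the matrix whose columns are u, v, w.
The reduction yields 3 nonzero rows, so the rank is 3.
Since rank = 3 (the number of vectors), the set is linearly independent.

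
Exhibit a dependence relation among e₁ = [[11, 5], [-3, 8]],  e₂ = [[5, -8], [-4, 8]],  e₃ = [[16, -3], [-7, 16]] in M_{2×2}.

Take coordinates with respect to {E₁₁, E₁₂, E₂₁, E₂₂}.
Solve the homogeneous system with e₁, e₂, e₃ as columns by row-reducing the coefficient matrix.
A generator of the null space is (1, 1, -1).

e₁ + e₂ - e₃ = 0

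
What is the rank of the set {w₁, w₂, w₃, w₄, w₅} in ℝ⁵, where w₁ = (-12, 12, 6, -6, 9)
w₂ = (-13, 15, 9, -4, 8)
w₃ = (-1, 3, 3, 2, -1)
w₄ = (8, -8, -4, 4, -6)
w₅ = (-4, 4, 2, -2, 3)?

Apply Gaussian elimination to the matrix whose rows are w₁, w₂, w₃, w₄, w₅.
The echelon form has 2 nonzero rows, so the rank is 2.

rank 2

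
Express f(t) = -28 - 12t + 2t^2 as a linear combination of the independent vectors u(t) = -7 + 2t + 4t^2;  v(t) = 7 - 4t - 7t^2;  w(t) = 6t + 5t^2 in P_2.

f = 2u - 2v - 4w

Take coordinate vectors relative to {1, t, t^2}.
Solve the system with u, v, w as columns and f as the right-hand side.
The system has the unique solution (a₁, a₂, a₃) = (2, -2, -4).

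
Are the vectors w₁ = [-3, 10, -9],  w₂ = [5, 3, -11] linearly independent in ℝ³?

Place the vectors as rows of a 2×3 matrix and reduce to echelon form.
The reduction yields 2 nonzero rows, so the rank is 2.
Since rank = 2 (the number of vectors), the set is linearly independent.

linearly independent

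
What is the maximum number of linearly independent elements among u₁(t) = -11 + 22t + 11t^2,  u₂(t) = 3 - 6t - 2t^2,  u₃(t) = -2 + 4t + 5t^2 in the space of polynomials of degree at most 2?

2

Pass to coordinate vectors with respect to the basis {1, t, t^2}.
Put the 3×3 matrix [u₁|u₂|u₃] into echelon form.
There are 2 pivot columns, so rank = 2.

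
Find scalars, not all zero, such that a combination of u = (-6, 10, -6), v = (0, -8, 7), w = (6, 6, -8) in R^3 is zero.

u + 2v + w = 0

Row-reduce the matrix with u, v, w as columns; the null space gives the coefficients.
One solution (up to scaling) is (1, 2, 1).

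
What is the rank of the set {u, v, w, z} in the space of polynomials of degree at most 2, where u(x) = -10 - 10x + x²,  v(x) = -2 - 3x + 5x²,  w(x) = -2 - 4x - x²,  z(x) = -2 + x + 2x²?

Represent each element by its coordinate vector in ℝ³.
Row-reduce the 4×3 matrix with these as rows.
There are 3 pivot columns, so rank = 3.
(With 4 elements in a 3-dimensional space the rank is at most 3.)

3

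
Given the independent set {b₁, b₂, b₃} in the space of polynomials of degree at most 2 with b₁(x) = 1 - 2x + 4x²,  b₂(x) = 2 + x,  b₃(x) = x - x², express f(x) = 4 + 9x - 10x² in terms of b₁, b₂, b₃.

Identify each element with its coordinate vector in ℝ³ via {1, x, x²}.
Solve the system with b₁, b₂, b₃ as columns and f as the right-hand side.
The system has the unique solution (a₁, a₂, a₃) = (-2, 3, 2).

f = -2b₁ + 3b₂ + 2b₃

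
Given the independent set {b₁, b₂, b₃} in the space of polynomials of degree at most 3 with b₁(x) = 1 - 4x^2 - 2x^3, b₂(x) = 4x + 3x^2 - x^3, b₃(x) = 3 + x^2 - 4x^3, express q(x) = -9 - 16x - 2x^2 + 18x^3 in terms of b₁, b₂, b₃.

q = -3b₁ - 4b₂ - 2b₃

Identify each element with its coordinate vector in ℝ⁴ via {1, x, …, x^3}.
Write q = c₁b₁ + … + c₃b₃ and equate components.
The system has the unique solution (c₁, c₂, c₃) = (-3, -4, -2).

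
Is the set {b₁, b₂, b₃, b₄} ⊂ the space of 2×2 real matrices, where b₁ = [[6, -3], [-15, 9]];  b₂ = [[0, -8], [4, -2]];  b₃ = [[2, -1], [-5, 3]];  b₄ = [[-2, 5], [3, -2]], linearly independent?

linearly dependent

Write each element as a coordinate vector in ℝ⁴ using {E₁₁, E₁₂, E₂₁, E₂₂}.
Place the vectors as rows of a 4×4 matrix and reduce to echelon form.
The reduction yields 2 nonzero rows, so the rank is 2.
Since rank 2 < 4, the set is linearly dependent.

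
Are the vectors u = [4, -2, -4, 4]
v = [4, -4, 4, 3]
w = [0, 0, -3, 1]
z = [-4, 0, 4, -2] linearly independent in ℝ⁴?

linearly independent

The matrix [u|v|w|z] has determinant 8.
A nonzero determinant means the columns are linearly independent.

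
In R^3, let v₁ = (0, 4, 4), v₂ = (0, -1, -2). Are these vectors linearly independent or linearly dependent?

linearly independent

Place the vectors as rows of a 2×3 matrix and reduce to echelon form.
The reduction yields 2 nonzero rows, so the rank is 2.
Since rank = 2 (the number of vectors), the set is linearly independent.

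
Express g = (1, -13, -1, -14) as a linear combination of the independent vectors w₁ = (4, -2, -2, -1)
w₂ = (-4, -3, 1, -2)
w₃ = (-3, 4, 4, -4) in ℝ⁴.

g = 4w₁ + 3w₂ + w₃

Solve the system with w₁, w₂, w₃ as columns and g as the right-hand side.
Back-substitution yields (c₁, c₂, c₃) = (4, 3, 1).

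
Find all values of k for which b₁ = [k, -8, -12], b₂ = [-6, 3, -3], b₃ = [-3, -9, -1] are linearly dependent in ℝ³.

k = -26

The set is linearly dependent precisely when det[b₁; b₂; b₃] = 0.
The determinant works out to -30*k - 780.
This vanishes exactly when k = -26.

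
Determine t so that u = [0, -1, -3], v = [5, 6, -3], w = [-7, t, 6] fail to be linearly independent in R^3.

t = -39/5

Place the vectors as rows of a 3×3 matrix; dependence ⇔ determinant zero.
Expanding, det = -15*t - 117.
Solving -15*t - 117 = 0 yields t = -39/5.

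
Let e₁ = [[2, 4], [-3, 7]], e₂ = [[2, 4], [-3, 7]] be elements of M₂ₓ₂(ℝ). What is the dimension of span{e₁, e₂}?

Use coordinates relative to {E₁₁, E₁₂, E₂₁, E₂₂}.
Put the 4×2 matrix [e₁|e₂] into echelon form.
Reduction leaves 1 leading entry, giving rank 1.

dim = 1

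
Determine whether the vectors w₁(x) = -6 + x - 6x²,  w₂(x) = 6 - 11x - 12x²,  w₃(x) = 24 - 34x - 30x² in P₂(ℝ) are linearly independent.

Take coordinates with respect to the standard basis {1, x, x²}.
Place the vectors as rows of a 3×3 matrix and reduce to echelon form.
The reduction yields 2 nonzero rows, so the rank is 2.
Since rank 2 < 3, the set is linearly dependent.

linearly dependent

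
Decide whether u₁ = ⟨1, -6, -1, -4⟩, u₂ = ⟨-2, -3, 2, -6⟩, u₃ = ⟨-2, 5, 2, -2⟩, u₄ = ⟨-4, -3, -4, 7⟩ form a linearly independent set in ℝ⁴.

linearly independent

Form the 4×4 matrix with these as columns; its determinant is 416.
A nonzero determinant means the columns are linearly independent.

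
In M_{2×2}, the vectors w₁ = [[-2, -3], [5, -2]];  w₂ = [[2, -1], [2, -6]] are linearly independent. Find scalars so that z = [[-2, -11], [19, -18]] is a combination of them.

z = 3w₁ + 2w₂

Work in coordinates with respect to the standard basis {E₁₁, E₁₂, E₂₁, E₂₂}.
Write z = c₁w₁ + c₂w₂ and equate components.
Back-substitution yields (c₁, c₂) = (3, 2).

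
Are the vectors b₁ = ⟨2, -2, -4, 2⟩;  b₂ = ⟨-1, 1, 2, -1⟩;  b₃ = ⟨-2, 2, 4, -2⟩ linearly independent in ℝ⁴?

linearly dependent

Row-reduce the matrix whose columns are b₁, b₂, b₃.
The reduction yields 1 nonzero row, so the rank is 1.
Since rank 1 < 3, the set is linearly dependent.
Indeed b₁ + 2b₂ = 0.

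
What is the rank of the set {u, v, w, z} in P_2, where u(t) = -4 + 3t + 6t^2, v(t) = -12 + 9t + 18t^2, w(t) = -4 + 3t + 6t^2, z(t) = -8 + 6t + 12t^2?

rank 1

Use coordinates relative to {1, t, t^2}.
Put the 3×4 matrix [u|v|w|z] into echelon form.
Exactly 1 pivot survives; hence the rank is 1.
(With 4 elements in a 3-dimensional space the rank is at most 3.)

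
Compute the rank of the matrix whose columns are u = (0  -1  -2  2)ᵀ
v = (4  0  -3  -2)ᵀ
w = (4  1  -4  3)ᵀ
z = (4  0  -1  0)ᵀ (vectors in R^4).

rank 4

Form the matrix with u, v, w, z as columns and reduce.
Reduction leaves 4 leading entries, giving rank 4.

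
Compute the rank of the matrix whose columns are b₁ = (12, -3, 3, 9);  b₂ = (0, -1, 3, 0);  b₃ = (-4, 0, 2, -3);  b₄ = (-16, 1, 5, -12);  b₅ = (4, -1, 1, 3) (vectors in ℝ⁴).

rank 2

Row-reduce the 5×4 matrix with these as rows.
Reduction leaves 2 leading entries, giving rank 2.
(With 5 elements in a 4-dimensional space the rank is at most 4.)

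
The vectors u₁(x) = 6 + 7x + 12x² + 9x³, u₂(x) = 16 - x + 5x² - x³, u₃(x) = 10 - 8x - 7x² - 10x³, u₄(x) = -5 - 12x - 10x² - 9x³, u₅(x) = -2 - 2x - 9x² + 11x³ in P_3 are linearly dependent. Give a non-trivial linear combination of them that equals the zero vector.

u₁ - u₂ + u₃ = 0

Pass to coordinate vectors relative to the basis {1, x, …, x³}.
Set up α₁u₁ + … + α₅u₅ = 0 and solve the homogeneous system.
One solution (up to scaling) is (1, -1, 1, 0, 0).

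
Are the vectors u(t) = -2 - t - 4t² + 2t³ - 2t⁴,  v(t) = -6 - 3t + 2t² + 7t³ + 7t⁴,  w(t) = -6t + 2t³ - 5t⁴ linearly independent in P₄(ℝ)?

linearly independent

Take coordinates with respect to the standard basis {1, t, …, t⁴}.
Place the vectors as rows of a 3×5 matrix and reduce to echelon form.
The reduction yields 3 nonzero rows, so the rank is 3.
Since rank = 3 (the number of vectors), the set is linearly independent.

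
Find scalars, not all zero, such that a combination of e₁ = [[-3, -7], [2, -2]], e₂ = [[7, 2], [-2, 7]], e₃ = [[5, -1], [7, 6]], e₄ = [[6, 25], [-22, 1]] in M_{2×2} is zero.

3e₁ - e₂ + 2e₃ + e₄ = 0

Write each element as a vector in ℝ⁴ using {E₁₁, E₁₂, E₂₁, E₂₂}.
Write the vectors as columns of a matrix and find a nonzero vector in its null space.
The free variable yields coefficients (3, -1, 2, 1) (any nonzero multiple also works).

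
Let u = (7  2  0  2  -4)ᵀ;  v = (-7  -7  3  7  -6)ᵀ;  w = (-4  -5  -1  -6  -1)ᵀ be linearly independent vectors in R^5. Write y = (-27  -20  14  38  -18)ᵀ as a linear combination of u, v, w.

y = -u + 4v - 2w

Set up the augmented matrix [u | v | w | y] and row-reduce.
The system has the unique solution (α₁, α₂, α₃) = (-1, 4, -2).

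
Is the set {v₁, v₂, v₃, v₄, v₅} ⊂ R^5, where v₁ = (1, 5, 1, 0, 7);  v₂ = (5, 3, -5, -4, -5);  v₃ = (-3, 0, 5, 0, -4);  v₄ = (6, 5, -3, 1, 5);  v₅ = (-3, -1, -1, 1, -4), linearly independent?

Row-reduce the matrix whose columns are v₁, v₂, v₃, v₄, v₅.
The reduction yields 5 nonzero rows, so the rank is 5.
Since rank = 5 (the number of vectors), the set is linearly independent.

linearly independent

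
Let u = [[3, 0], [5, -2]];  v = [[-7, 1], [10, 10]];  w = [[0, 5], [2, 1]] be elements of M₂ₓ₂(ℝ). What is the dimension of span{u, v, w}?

dim = 3

Represent each element by its coordinate vector in ℝ⁴.
Apply Gaussian elimination to the matrix whose rows are u, v, w.
There are 3 pivot columns, so rank = 3.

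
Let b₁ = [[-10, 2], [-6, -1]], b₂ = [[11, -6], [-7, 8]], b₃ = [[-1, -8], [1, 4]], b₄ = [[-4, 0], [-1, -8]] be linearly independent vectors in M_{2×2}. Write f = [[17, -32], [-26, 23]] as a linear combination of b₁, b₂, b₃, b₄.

Take coordinate vectors relative to {E₁₁, E₁₂, E₂₁, E₂₂}.
Since b₁, b₂, b₃, b₄ are independent, the coefficients expressing f are uniquely determined by a linear system.
Back-substitution yields (c₁, …, c₄) = (1, 3, 2, 1).

f = b₁ + 3b₂ + 2b₃ + b₄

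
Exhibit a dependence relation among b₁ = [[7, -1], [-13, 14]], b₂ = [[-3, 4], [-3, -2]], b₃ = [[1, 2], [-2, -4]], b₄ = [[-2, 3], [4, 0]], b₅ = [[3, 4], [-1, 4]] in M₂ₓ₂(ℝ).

Write each element as a vector in ℝ⁴ using {E₁₁, E₁₂, E₂₁, E₂₂}.
Write the vectors as columns of a matrix and find a nonzero vector in its null space.
A generator of the null space is (1, -1, 2, 3, -2).

b₁ - b₂ + 2b₃ + 3b₄ - 2b₅ = 0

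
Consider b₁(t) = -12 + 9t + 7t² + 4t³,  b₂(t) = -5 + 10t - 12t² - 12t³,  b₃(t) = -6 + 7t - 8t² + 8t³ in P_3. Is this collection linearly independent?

linearly independent

Write each element as a coordinate vector in ℝ⁴ using {1, t, …, t³}.
Row-reduce the matrix whose columns are b₁, b₂, b₃.
The reduction yields 3 nonzero rows, so the rank is 3.
Since rank = 3 (the number of vectors), the set is linearly independent.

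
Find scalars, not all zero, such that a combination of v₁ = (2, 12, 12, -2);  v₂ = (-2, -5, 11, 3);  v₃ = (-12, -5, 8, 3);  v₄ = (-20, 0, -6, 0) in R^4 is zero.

Write the vectors as columns of a matrix and find a nonzero vector in its null space.
The free variable yields coefficients (0, 2, -2, 1) (any nonzero multiple also works).

2v₂ - 2v₃ + v₄ = 0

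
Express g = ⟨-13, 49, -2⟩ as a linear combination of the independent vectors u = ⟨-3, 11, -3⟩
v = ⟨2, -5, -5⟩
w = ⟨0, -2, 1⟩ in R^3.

g = 3u - 2v - 3w

Solve the system with u, v, w as columns and g as the right-hand side.
Back-substitution yields (a₁, a₂, a₃) = (3, -2, -3).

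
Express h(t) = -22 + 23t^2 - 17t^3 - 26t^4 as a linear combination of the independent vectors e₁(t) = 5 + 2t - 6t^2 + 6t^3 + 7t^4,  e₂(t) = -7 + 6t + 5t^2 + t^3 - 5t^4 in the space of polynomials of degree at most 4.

h = -3e₁ + e₂

Take coordinate vectors relative to {1, t, …, t^4}.
Since e₁, e₂ are independent, the coefficients expressing h are uniquely determined by a linear system.
Back-substitution yields (a₁, a₂) = (-3, 1).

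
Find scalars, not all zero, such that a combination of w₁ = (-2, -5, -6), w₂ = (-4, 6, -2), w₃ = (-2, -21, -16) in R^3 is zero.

3w₁ - w₂ - w₃ = 0

Write the vectors as columns of a matrix and find a nonzero vector in its null space.
The free variable yields coefficients (3, -1, -1) (any nonzero multiple also works).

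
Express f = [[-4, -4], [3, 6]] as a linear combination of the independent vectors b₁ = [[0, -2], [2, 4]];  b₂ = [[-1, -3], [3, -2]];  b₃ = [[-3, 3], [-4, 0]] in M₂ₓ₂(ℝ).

Identify each element with its coordinate vector in ℝ⁴ via {E₁₁, E₁₂, E₂₁, E₂₂}.
Write f = α₁b₁ + … + α₃b₃ and equate components.
Row-reducing the augmented matrix gives the unique coefficients (α₁, α₂, α₃) = (2, 1, 1).

f = 2b₁ + b₂ + b₃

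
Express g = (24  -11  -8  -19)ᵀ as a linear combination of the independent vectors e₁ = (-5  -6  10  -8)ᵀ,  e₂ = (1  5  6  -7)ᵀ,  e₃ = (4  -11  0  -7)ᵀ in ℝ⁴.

Write g = a₁e₁ + … + a₃e₃ and equate components.
Row-reducing the augmented matrix gives the unique coefficients (a₁, a₂, a₃) = (-2, 2, 3).

g = -2e₁ + 2e₂ + 3e₃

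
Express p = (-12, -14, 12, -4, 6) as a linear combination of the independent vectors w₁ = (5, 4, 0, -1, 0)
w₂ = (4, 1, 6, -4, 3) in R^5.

Write p = α₁w₁ + α₂w₂ and equate components.
The system has the unique solution (α₁, α₂) = (-4, 2).

p = -4w₁ + 2w₂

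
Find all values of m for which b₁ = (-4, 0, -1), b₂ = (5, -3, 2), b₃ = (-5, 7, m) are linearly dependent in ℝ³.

Dependence holds iff the 3×3 matrix [b₁ b₂ b₃] is singular.
Cofactor expansion gives det = 12*m + 36.
Setting this to zero gives m = -3.

m = -3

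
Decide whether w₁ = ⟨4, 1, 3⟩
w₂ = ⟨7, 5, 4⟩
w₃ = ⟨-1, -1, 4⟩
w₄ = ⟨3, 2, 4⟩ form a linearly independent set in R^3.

There are 4 vectors in a 3-dimensional space, so they cannot be linearly independent.

linearly dependent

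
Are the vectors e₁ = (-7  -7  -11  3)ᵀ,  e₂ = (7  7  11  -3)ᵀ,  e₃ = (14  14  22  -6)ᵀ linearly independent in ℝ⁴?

Row-reduce the matrix whose columns are e₁, e₂, e₃.
The reduction yields 1 nonzero row, so the rank is 1.
Since rank 1 < 3, the set is linearly dependent.
Indeed e₁ + e₂ = 0.

linearly dependent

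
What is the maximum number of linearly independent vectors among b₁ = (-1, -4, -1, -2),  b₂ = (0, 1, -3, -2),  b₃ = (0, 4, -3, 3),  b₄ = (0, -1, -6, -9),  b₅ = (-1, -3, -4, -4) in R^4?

3

Row-reduce the 5×4 matrix with these as rows.
There are 3 pivot columns, so rank = 3.
(With 5 elements in a 4-dimensional space the rank is at most 4.)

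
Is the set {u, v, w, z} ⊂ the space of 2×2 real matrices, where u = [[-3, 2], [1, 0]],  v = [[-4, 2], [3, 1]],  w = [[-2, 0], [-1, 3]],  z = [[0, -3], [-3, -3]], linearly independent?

Write each element as a coordinate vector in ℝ⁴ using {E₁₁, E₁₂, E₂₁, E₂₂}.
The matrix [u|v|w|z] has determinant 96.
A nonzero determinant means the columns are linearly independent.

linearly independent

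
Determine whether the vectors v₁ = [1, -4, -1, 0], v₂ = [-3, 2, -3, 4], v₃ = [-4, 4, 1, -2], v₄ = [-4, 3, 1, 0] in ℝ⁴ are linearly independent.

linearly independent

Place the vectors as rows of a 4×4 matrix and reduce to echelon form.
The reduction yields 4 nonzero rows, so the rank is 4.
Since rank = 4 (the number of vectors), the set is linearly independent.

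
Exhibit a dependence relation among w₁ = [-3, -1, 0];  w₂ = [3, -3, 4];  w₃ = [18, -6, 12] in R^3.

Set up α₁w₁ + … + α₃w₃ = 0 and solve the homogeneous system.
A generator of the null space is (3, -3, 1).

3w₁ - 3w₂ + w₃ = 0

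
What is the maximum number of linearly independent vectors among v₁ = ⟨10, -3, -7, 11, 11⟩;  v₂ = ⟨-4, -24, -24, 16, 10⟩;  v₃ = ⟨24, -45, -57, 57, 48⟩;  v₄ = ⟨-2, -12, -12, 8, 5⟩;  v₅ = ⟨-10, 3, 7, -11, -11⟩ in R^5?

2

Row-reduce the 5×5 matrix with these as rows.
Exactly 2 pivots survive; hence the rank is 2.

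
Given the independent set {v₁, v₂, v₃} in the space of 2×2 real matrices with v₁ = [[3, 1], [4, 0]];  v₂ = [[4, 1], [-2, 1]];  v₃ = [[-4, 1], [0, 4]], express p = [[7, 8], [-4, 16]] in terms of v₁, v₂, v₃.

Work in coordinates with respect to the standard basis {E₁₁, E₁₂, E₂₁, E₂₂}.
Since v₁, v₂, v₃ are independent, the coefficients expressing p are uniquely determined by a linear system.
Row-reducing the augmented matrix gives the unique coefficients (a₁, a₂, a₃) = (1, 4, 3).

p = v₁ + 4v₂ + 3v₃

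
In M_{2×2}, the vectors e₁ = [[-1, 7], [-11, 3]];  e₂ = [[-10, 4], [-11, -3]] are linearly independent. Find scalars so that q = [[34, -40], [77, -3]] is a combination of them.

q = -4e₁ - 3e₂

Take coordinate vectors relative to {E₁₁, E₁₂, E₂₁, E₂₂}.
Write q = c₁e₁ + c₂e₂ and equate components.
Row-reducing the augmented matrix gives the unique coefficients (c₁, c₂) = (-4, -3).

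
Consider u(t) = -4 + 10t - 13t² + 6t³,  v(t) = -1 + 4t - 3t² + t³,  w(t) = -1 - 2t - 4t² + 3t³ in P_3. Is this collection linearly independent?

linearly dependent

Take coordinates with respect to the standard basis {1, t, …, t³}.
Place the vectors as rows of a 3×4 matrix and reduce to echelon form.
The reduction yields 2 nonzero rows, so the rank is 2.
Since rank 2 < 3, the set is linearly dependent.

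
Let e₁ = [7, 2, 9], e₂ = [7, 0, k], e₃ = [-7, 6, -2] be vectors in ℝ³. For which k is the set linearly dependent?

The set is linearly dependent precisely when det[e₁; e₂; e₃] = 0.
Expanding, det = 406 - 56*k.
Solving 406 - 56*k = 0 yields k = 29/4.

k = 29/4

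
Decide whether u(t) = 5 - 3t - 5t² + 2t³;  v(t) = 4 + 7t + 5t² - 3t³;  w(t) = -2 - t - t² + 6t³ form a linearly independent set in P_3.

linearly independent

Take coordinates with respect to the standard basis {1, t, …, t³}.
Row-reduce the matrix whose columns are u, v, w.
The reduction yields 3 nonzero rows, so the rank is 3.
Since rank = 3 (the number of vectors), the set is linearly independent.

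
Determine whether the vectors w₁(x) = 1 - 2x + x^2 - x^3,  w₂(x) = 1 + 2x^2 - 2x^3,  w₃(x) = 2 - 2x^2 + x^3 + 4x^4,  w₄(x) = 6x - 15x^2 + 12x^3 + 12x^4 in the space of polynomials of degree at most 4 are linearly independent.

Write each element as a coordinate vector in ℝ⁵ using {1, x, …, x^4}.
Row-reduce the matrix whose columns are w₁, w₂, w₃, w₄.
The reduction yields 3 nonzero rows, so the rank is 3.
Since rank 3 < 4, the set is linearly dependent.

linearly dependent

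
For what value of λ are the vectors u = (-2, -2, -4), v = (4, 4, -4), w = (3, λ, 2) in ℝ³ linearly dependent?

λ = 3

The set is linearly dependent precisely when det[u; v; w] = 0.
Cofactor expansion gives det = 72 - 24*λ.
Setting this to zero gives λ = 3.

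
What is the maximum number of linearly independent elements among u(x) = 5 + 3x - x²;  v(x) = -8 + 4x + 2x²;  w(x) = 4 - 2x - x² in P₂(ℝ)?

2

Represent each element by its coordinate vector in ℝ³.
Form the matrix with u, v, w as columns and reduce.
There are 2 pivot columns, so rank = 2.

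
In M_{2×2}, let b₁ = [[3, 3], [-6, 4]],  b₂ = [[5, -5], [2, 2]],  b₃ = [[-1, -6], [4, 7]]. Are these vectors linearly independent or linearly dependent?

linearly independent

Write each element as a coordinate vector in ℝ⁴ using {E₁₁, E₁₂, E₂₁, E₂₂}.
Place the vectors as rows of a 3×4 matrix and reduce to echelon form.
The reduction yields 3 nonzero rows, so the rank is 3.
Since rank = 3 (the number of vectors), the set is linearly independent.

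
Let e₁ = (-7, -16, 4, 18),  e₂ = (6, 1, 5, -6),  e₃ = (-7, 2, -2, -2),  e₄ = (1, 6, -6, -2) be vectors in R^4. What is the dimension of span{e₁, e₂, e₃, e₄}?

Row-reduce the 4×4 matrix with these as rows.
Reduction leaves 3 leading entries, giving rank 3.

3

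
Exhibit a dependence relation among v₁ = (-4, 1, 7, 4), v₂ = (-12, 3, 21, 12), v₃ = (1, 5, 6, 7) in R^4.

3v₁ - v₂ = 0

Solve the homogeneous system with v₁, v₂, v₃ as columns by row-reducing the coefficient matrix.
One solution (up to scaling) is (3, -1, 0).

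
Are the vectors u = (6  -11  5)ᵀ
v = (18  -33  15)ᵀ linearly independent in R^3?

Row-reduce the matrix whose columns are u, v.
The reduction yields 1 nonzero row, so the rank is 1.
Since rank 1 < 2, the set is linearly dependent.

linearly dependent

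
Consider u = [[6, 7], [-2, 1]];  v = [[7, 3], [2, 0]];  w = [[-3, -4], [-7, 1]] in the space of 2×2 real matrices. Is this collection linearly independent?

Take coordinates with respect to the standard basis {E₁₁, E₁₂, E₂₁, E₂₂}.
Row-reduce the matrix whose columns are u, v, w.
The reduction yields 3 nonzero rows, so the rank is 3.
Since rank = 3 (the number of vectors), the set is linearly independent.

linearly independent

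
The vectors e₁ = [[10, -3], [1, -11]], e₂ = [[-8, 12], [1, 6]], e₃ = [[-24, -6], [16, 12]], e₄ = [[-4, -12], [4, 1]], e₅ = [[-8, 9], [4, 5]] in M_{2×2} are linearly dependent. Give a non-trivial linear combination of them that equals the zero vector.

e₃ - 2e₄ - 2e₅ = 0

Take coordinates with respect to {E₁₁, E₁₂, E₂₁, E₂₂}.
Row-reduce the matrix with e₁, e₂, e₃, e₄, e₅ as columns; the null space gives the coefficients.
A generator of the null space is (0, 0, 1, -2, -2).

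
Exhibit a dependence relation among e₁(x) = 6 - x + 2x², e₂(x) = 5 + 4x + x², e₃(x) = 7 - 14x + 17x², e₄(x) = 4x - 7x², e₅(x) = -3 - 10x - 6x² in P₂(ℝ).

Pass to coordinate vectors relative to the basis {1, x, x²}.
Solve the homogeneous system with e₁, e₂, e₃, e₄, e₅ as columns by row-reducing the coefficient matrix.
The free variable yields coefficients (2, -1, -1, -2, 0) (any nonzero multiple also works).

2e₁ - e₂ - e₃ - 2e₄ = 0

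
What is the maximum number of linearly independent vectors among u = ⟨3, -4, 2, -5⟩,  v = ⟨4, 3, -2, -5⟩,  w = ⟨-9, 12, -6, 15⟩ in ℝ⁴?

2

Apply Gaussian elimination to the matrix whose rows are u, v, w.
Exactly 2 pivots survive; hence the rank is 2.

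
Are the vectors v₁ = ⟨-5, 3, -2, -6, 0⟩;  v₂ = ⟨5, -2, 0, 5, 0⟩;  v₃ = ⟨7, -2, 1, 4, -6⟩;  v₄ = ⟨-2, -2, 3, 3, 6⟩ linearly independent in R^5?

Row-reduce the matrix whose columns are v₁, v₂, v₃, v₄.
The reduction yields 3 nonzero rows, so the rank is 3.
Since rank 3 < 4, the set is linearly dependent.

linearly dependent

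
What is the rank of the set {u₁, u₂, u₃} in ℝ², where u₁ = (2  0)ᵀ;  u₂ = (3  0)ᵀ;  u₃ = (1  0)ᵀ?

Form the matrix with u₁, u₂, u₃ as columns and reduce.
Reduction leaves 1 leading entry, giving rank 1.
(With 3 elements in a 2-dimensional space the rank is at most 2.)

rank 1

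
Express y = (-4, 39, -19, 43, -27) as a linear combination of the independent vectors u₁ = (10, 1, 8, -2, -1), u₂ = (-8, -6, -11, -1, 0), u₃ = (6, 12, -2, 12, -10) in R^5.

y = -3u₁ - u₂ + 3u₃

Since u₁, u₂, u₃ are independent, the coefficients expressing y are uniquely determined by a linear system.
Row-reducing the augmented matrix gives the unique coefficients (α₁, α₂, α₃) = (-3, -1, 3).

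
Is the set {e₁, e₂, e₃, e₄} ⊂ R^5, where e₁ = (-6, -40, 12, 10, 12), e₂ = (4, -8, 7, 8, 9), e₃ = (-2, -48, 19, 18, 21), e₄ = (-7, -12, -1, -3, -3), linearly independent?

linearly dependent

Row-reduce the matrix whose columns are e₁, e₂, e₃, e₄.
The reduction yields 2 nonzero rows, so the rank is 2.
Since rank 2 < 4, the set is linearly dependent.
Indeed e₁ + e₂ - e₃ = 0.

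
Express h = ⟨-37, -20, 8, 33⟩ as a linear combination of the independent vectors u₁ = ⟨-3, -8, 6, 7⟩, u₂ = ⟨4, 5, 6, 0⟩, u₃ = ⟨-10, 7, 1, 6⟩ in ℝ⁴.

h = 3u₁ - 2u₂ + 2u₃

Solve the system with u₁, u₂, u₃ as columns and h as the right-hand side.
Row-reducing the augmented matrix gives the unique coefficients (c₁, c₂, c₃) = (3, -2, 2).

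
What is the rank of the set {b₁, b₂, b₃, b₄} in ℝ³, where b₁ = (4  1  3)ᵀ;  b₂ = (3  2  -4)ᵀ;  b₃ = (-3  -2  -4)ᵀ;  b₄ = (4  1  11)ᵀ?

Row-reduce the 4×3 matrix with these as rows.
The echelon form has 3 nonzero rows, so the rank is 3.
(With 4 elements in a 3-dimensional space the rank is at most 3.)

3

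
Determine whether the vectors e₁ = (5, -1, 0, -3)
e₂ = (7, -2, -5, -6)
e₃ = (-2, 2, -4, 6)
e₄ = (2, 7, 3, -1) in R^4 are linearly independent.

linearly independent

Form the 4×4 matrix with these as columns; its determinant is -1144.
A nonzero determinant means the columns are linearly independent.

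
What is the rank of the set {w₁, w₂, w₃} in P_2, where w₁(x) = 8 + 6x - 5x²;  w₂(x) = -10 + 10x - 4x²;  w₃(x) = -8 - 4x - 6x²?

Represent each element by its coordinate vector in ℝ³.
Apply Gaussian elimination to the matrix whose rows are w₁, w₂, w₃.
Exactly 3 pivots survive; hence the rank is 3.

rank 3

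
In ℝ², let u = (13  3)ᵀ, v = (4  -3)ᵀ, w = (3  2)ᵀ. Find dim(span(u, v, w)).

dim = 2

Apply Gaussian elimination to the matrix whose rows are u, v, w.
Reduction leaves 2 leading entries, giving rank 2.
(With 3 elements in a 2-dimensional space the rank is at most 2.)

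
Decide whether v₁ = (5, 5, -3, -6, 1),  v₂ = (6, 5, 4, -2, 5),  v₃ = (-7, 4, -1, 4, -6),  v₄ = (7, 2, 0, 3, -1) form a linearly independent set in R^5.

Row-reduce the matrix whose columns are v₁, v₂, v₃, v₄.
The reduction yields 4 nonzero rows, so the rank is 4.
Since rank = 4 (the number of vectors), the set is linearly independent.

linearly independent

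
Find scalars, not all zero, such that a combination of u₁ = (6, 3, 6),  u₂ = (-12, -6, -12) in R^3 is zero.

2u₁ + u₂ = 0

Set up α₁u₁ + α₂u₂ = 0 and solve the homogeneous system.
One solution (up to scaling) is (2, 1).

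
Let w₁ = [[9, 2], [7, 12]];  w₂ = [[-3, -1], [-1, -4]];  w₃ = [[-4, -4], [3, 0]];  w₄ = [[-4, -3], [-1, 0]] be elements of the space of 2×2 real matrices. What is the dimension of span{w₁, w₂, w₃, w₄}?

dim = 3

Pass to coordinate vectors with respect to the basis {E₁₁, E₁₂, E₂₁, E₂₂}.
Apply Gaussian elimination to the matrix whose rows are w₁, w₂, w₃, w₄.
There are 3 pivot columns, so rank = 3.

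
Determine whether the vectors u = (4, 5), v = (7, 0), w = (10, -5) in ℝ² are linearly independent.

linearly dependent

There are 3 vectors in a 2-dimensional space, so they cannot be linearly independent.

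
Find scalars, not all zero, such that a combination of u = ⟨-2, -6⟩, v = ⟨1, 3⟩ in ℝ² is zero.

Solve the homogeneous system with u, v as columns by row-reducing the coefficient matrix.
One solution (up to scaling) is (1, 2).

u + 2v = 0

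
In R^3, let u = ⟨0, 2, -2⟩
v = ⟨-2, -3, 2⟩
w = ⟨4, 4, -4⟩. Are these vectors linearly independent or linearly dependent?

Form the 3×3 matrix with these as columns; its determinant is -8.
A nonzero determinant means the columns are linearly independent.

linearly independent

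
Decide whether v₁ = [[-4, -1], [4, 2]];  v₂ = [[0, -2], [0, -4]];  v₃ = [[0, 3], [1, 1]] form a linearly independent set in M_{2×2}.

Write each element as a coordinate vector in ℝ⁴ using {E₁₁, E₁₂, E₂₁, E₂₂}.
Row-reduce the matrix whose columns are v₁, v₂, v₃.
The reduction yields 3 nonzero rows, so the rank is 3.
Since rank = 3 (the number of vectors), the set is linearly independent.

linearly independent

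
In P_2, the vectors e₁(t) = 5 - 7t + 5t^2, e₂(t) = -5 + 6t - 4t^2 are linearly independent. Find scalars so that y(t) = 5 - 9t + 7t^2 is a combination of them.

Work in coordinates with respect to the standard basis {1, t, t^2}.
Write y = α₁e₁ + α₂e₂ and equate components.
Back-substitution yields (α₁, α₂) = (3, 2).

y = 3e₁ + 2e₂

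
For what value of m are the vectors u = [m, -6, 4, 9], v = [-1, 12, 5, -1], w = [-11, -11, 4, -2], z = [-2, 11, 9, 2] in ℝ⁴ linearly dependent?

Place the vectors as rows of a 4×4 matrix; dependence ⇔ determinant zero.
Cofactor expansion gives det = 455*m - 1690.
This vanishes exactly when m = 26/7.

m = 26/7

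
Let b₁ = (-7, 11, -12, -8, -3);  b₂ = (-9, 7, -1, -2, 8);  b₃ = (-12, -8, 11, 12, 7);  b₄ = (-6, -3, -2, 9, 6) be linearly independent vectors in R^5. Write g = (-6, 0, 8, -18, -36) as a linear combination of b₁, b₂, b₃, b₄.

Set up the augmented matrix [b₁ | b₂ | b₃ | b₄ | g] and row-reduce.
Back-substitution yields (α₁, …, α₄) = (3, -3, 3, -4).

g = 3b₁ - 3b₂ + 3b₃ - 4b₄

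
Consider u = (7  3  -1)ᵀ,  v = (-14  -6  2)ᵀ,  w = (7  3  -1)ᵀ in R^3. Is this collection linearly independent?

linearly dependent

Two of the vectors are equal, giving an immediate dependence.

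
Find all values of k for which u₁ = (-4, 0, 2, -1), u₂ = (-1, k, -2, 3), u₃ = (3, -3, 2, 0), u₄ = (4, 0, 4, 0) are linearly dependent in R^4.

Dependence holds iff the 4×4 matrix [u₁ u₂ u₃ u₄] is singular.
Cofactor expansion gives det = 204 - 4*k.
Setting this to zero gives k = 51.

k = 51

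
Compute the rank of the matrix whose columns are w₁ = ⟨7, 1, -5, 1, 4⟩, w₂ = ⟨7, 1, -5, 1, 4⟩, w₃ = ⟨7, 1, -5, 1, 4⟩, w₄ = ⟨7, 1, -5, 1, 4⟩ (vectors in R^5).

Row-reduce the 4×5 matrix with these as rows.
Exactly 1 pivot survives; hence the rank is 1.

rank 1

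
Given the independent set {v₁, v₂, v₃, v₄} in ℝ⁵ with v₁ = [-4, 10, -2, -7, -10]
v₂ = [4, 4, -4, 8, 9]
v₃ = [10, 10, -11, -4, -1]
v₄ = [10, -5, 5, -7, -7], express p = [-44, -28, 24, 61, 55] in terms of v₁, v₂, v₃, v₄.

Solve the system with v₁, v₂, v₃, v₄ as columns and p as the right-hand side.
Back-substitution yields (c₁, …, c₄) = (-1, 3, -4, -2).

p = -v₁ + 3v₂ - 4v₃ - 2v₄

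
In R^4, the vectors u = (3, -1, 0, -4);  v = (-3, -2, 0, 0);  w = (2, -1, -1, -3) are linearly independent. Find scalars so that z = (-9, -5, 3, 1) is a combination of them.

z = 2u + 3v - 3w

Solve the system with u, v, w as columns and z as the right-hand side.
The system has the unique solution (a₁, a₂, a₃) = (2, 3, -3).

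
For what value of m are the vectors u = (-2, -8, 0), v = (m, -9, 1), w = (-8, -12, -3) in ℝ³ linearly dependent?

Dependence holds iff the 3×3 matrix [u v w] is singular.
Cofactor expansion gives det = -24*m - 14.
This vanishes exactly when m = -7/12.

m = -7/12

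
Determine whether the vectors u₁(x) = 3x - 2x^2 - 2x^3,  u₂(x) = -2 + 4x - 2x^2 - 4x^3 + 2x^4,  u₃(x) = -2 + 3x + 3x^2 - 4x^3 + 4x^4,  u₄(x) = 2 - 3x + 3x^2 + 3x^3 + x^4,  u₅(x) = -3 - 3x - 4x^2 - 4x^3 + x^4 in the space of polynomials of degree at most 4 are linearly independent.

linearly independent

Take coordinates with respect to the standard basis {1, x, …, x^4}.
The matrix [u₁|u₂|u₃|u₄|u₅] has determinant 292.
A nonzero determinant means the columns are linearly independent.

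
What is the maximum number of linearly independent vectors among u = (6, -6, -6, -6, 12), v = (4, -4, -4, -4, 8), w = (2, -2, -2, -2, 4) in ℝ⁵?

Put the 5×3 matrix [u|v|w] into echelon form.
Reduction leaves 1 leading entry, giving rank 1.

1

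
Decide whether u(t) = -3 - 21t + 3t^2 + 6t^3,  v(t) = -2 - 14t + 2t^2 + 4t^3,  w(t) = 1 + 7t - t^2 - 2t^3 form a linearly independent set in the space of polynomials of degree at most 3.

linearly dependent

Take coordinates with respect to the standard basis {1, t, …, t^3}.
Place the vectors as rows of a 3×4 matrix and reduce to echelon form.
The reduction yields 1 nonzero row, so the rank is 1.
Since rank 1 < 3, the set is linearly dependent.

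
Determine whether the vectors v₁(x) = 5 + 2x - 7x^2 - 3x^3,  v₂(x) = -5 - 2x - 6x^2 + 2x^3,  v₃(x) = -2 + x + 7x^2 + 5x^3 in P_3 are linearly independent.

linearly independent

Take coordinates with respect to the standard basis {1, x, …, x^3}.
Place the vectors as rows of a 3×4 matrix and reduce to echelon form.
The reduction yields 3 nonzero rows, so the rank is 3.
Since rank = 3 (the number of vectors), the set is linearly independent.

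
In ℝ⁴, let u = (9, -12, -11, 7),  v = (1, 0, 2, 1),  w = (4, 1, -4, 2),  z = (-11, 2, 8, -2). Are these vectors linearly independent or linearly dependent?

Place the vectors as rows of a 4×4 matrix and reduce to echelon form.
The reduction yields 4 nonzero rows, so the rank is 4.
Since rank = 4 (the number of vectors), the set is linearly independent.

linearly independent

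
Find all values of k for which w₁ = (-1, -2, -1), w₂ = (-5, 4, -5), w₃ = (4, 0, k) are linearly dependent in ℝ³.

k = 4

Place the vectors as rows of a 3×3 matrix; dependence ⇔ determinant zero.
Expanding, det = 56 - 14*k.
Setting this to zero gives k = 4.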